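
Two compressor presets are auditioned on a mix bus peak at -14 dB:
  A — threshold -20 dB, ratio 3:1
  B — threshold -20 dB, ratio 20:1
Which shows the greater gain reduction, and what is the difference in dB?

B, by 1.7 dB

A: overshoot 6 dB → output overshoot 2 dB → GR 4 dB.
B: overshoot 6 dB → output overshoot 0.3 dB → GR 5.7 dB.
B applies 1.7 dB more gain reduction.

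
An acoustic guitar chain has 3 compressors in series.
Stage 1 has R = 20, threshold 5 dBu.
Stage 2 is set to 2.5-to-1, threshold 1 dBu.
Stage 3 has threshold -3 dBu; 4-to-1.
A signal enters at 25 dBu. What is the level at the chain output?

Stage 1: 25 dBu is 20 dB over 5 dBu; at 20:1 that becomes 1 dB over, giving 6 dBu.
Stage 2: overshoot 5 dB → 5/2.5 = 2 dB → 3 dBu.
Stage 3: overshoot 6 dB → 6/4 = 1.5 dB → -1.5 dBu.

-1.5 dBu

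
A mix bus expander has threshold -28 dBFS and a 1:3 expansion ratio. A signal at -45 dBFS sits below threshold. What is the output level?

-79 dBFS

Below threshold, a 1:3 expander applies gain = (3−1)×(T − x) of attenuation.
(3−1) × 17 = 34 dB, so output = -45 − 34 = -79 dBFS.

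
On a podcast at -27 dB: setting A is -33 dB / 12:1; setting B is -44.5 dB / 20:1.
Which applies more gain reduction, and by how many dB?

B, by 11.125 dB

A: GR = 6 − 6/12 = 5.5 dB.
B: GR = 17.5 − 17.5/20 = 16.625 dB.
Difference: 11.125 dB in favour of B.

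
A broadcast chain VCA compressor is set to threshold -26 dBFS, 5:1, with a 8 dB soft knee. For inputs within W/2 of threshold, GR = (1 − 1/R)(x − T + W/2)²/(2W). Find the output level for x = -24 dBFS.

x − T + W/2 = -24 − (-26) + 4 = 6.
GR = (1 − 1/5) × 6² / 16 = 0.8 × 36 / 16 = 1.8 dB.
Output = -24 − 1.8 = -25.8 dBFS.

-25.8 dBFS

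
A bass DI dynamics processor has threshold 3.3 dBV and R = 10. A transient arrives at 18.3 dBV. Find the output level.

18.3 dBV sits 15 dB over threshold.
The 15 dB excess becomes 1.5 dB after 10:1 reduction.
So the level is 3.3 + 1.5 = 4.8 dBV.

4.8 dBV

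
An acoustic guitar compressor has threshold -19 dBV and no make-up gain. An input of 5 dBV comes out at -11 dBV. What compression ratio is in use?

3:1

Input overshoot = 5 − (-19) = 24 dB; output overshoot = -11 − (-19) = 8 dB.
Ratio = 24 / 8 = 3.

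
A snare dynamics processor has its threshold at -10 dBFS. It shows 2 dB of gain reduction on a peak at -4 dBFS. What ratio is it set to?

Input overshoot = -4 − (-10) = 6 dB.
Output overshoot = 6 − 2 = 4 dB.
Ratio = input overshoot / output overshoot = 6 / 4 = 1.5.

1.5:1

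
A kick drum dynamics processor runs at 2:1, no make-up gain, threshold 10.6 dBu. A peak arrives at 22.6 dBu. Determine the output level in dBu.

16.6 dBu

22.6 dBu sits 12 dB over threshold.
At 2:1 the overshoot is divided by 2, leaving 6 dB above threshold.
So the level is 10.6 + 6 = 16.6 dBu.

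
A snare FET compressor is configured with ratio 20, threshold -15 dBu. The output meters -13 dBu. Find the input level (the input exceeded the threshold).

That's 2 dB above the -15 dBu threshold.
Input overshoot = R × output overshoot = 40 dB → input = -15 + 40 = 25 dBu.

25 dBu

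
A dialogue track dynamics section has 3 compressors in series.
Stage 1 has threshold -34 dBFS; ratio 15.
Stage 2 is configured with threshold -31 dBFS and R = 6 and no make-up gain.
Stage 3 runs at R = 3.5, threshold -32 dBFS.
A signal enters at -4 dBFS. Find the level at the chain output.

-32 dBFS

Stage 1: overshoot 30 dB → 30/15 = 2 dB → -32 dBFS.
Stage 2: -32 dBFS is at or below the -31 dBFS threshold — no compression; output -32 dBFS.
Stage 3: -32 dBFS ≤ -32 dBFS, so stage 3 doesn't engage; output -32 dBFS.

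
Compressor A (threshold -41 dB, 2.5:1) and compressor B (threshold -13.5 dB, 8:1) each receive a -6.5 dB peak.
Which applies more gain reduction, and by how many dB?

A: overshoot 34.5 dB → output overshoot 13.8 dB → GR 20.7 dB.
B: overshoot 7 dB → output overshoot 0.875 dB → GR 6.125 dB.
A reduces 14.575 dB more.

A, by 14.575 dB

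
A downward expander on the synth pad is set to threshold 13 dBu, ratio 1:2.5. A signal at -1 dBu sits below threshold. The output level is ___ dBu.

Below threshold, a 1:2.5 expander applies gain = (2.5−1)×(T − x) of attenuation.
(2.5−1) × 14 = 21 dB, so output = -1 − 21 = -22 dBu.

-22 dBu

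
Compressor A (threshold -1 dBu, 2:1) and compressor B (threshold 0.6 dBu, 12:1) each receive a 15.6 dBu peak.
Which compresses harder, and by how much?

B, by 5.45 dB

A: overshoot 16.6 dB → output overshoot 8.3 dB → GR 8.3 dB.
B: overshoot 15 dB → output overshoot 1.25 dB → GR 13.75 dB.
B reduces 5.45 dB more.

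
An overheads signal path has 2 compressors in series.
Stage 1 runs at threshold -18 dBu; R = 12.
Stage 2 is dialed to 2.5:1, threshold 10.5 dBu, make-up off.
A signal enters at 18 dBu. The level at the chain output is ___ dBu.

-15 dBu

Stage 1: 18 dBu is 36 dB over -18 dBu; at 12:1 that becomes 3 dB over, giving -15 dBu.
Stage 2: -15 dBu is at or below the 10.5 dBu threshold — no compression; output -15 dBu.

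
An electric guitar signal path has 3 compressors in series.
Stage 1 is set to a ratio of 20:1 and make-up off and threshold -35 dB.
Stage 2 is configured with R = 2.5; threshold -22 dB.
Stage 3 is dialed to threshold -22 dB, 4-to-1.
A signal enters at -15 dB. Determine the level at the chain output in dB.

Stage 1: -15 dB is 20 dB over -35 dB; at 20:1 that becomes 1 dB over, giving -34 dB.
Stage 2: -34 dB is at or below the -22 dB threshold — no compression; output -34 dB.
Stage 3: -34 dB ≤ -22 dB, so stage 3 doesn't engage; output -34 dB.

-34 dB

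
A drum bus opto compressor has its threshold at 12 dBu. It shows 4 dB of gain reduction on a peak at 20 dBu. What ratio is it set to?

2:1

Input overshoot = 20 − 12 = 8 dB.
Output overshoot = 8 − 4 = 4 dB.
Ratio = input overshoot / output overshoot = 8 / 4 = 2.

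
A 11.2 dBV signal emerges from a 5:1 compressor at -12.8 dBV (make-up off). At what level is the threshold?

-18.8 dBV

Input is 30 dB above T (since output overshoot × R = input overshoot: (-12.8 − T)·5 = 11.2 − T gives T = -18.8 dBV).
Check: -18.8 + (11.2 − (-18.8))/5 = -18.8 + 6 = -12.8 dBV. ✓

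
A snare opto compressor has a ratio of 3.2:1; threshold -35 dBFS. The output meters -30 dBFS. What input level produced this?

-19 dBFS

The compressed level sits -30 − (-35) = 5 dB over threshold.
Input overshoot = R × output overshoot = 16 dB → input = -35 + 16 = -19 dBFS.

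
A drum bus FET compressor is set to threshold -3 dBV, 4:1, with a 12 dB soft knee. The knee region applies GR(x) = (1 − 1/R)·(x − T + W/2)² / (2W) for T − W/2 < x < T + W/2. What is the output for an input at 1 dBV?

-2.125 dBV

x − T + W/2 = 1 − (-3) + 6 = 10.
GR = (1 − 1/4) × 10² / 24 = 0.75 × 100 / 24 = 3.125 dB.
Output = 1 − 3.125 = -2.125 dBV.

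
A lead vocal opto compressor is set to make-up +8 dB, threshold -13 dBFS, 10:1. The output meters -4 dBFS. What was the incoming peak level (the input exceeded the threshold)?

Stripping the +8 dB make-up gives -12 dBFS at the gain stage.
Post-compression overshoot = -12 − (-13) = 1 dB.
Undo the ratio: input overshoot = 1 × 10 = 10 dB, giving input = -3 dBFS.

-3 dBFS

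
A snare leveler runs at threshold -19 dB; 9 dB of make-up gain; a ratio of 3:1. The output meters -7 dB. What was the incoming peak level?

Remove make-up: -7 − 9 = -16 dB.
The compressed level sits -16 − (-19) = 3 dB over threshold.
Input overshoot = R × output overshoot = 9 dB → input = -19 + 9 = -10 dB.

-10 dB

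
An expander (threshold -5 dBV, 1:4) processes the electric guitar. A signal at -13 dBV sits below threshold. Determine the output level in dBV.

-37 dBV

The input is 8 dB below the -5 dBV threshold.
A 1:4 expander multiplies undershoot by 4: 8 × 4 = 32 dB below threshold.
Output = -5 − 32 = -37 dBV.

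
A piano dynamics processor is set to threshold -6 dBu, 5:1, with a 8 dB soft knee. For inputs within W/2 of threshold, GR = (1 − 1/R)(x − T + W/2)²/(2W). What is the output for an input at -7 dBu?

-7.45 dBu

x − T + W/2 = -7 − (-6) + 4 = 3.
GR = (1 − 1/5) × 3² / 16 = 0.8 × 9 / 16 = 0.45 dB.
Output = -7 − 0.45 = -7.45 dBu.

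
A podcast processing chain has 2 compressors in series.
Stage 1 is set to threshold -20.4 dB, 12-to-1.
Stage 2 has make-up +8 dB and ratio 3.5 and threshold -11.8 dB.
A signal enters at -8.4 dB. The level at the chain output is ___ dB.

-11.4 dB

Stage 1: 12 dB above -20.4 dB, reduced 12:1 to 1 dB above → -19.4 dB.
Stage 2: -19.4 dB ≤ -11.8 dB, so stage 2 doesn't engage; make-up brings it to -11.4 dB.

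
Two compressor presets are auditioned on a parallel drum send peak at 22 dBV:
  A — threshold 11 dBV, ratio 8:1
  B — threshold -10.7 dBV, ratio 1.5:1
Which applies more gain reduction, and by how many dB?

B, by 1.275 dB

A: overshoot 11 dB → output overshoot 1.375 dB → GR 9.625 dB.
B: overshoot 32.7 dB → output overshoot 21.8 dB → GR 10.9 dB.
Difference: 1.275 dB in favour of B.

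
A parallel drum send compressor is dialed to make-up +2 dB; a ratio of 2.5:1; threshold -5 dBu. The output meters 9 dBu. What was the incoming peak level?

Stripping the +2 dB make-up gives 7 dBu at the gain stage.
The compressed level sits 7 − (-5) = 12 dB over threshold.
Before 2.5:1 compression the overshoot was 12 × 2.5 = 30 dB, so input = -5 + 30 = 25 dBu.

25 dBu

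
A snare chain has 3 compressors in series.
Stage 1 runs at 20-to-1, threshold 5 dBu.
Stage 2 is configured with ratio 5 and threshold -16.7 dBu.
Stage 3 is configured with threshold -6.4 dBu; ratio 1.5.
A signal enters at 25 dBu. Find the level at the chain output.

Stage 1: overshoot 20 dB → 20/20 = 1 dB → 6 dBu.
Stage 2: 6 dBu is 22.7 dB over -16.7 dBu; at 5:1 that becomes 4.54 dB over, giving -12.16 dBu.
Stage 3: below threshold (-12.16 ≤ -6.4); passes unchanged; output -12.16 dBu.

-12.16 dBu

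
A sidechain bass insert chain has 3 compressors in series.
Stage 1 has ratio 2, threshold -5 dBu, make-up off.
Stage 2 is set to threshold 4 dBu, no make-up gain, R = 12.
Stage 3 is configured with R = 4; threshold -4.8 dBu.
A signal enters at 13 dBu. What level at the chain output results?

Stage 1: 13 dBu is 18 dB over -5 dBu; at 2:1 that becomes 9 dB over, giving 4 dBu.
Stage 2: 4 dBu ≤ 4 dBu, so stage 2 doesn't engage; output 4 dBu.
Stage 3: 4 dBu is 8.8 dB over -4.8 dBu; at 4:1 that becomes 2.2 dB over, giving -2.6 dBu.

-2.6 dBu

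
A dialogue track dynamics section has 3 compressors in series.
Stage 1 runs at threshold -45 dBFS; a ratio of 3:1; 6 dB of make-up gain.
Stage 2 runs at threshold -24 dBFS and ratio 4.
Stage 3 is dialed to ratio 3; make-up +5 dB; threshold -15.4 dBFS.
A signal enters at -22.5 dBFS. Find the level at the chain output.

Stage 1: 22.5 dB above -45 dBFS, reduced 3:1 to 7.5 dB above → -37.5 dBFS; +6 dB make-up → -31.5 dBFS.
Stage 2: below threshold (-31.5 ≤ -24); passes unchanged; output -31.5 dBFS.
Stage 3: -31.5 dBFS is at or below the -15.4 dBFS threshold — no compression; make-up brings it to -26.5 dBFS.

-26.5 dBFS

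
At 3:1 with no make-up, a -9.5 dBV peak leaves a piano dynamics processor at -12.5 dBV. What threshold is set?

-14 dBV

Let T be the threshold. Output overshoot = (input overshoot)/R, so -12.5 − T = (-9.5 − T)/3.
3·(-12.5 − T) = -9.5 − T → 2·T = -37.5 − (-9.5) = -28.
T = -28/2 = -14 dBV.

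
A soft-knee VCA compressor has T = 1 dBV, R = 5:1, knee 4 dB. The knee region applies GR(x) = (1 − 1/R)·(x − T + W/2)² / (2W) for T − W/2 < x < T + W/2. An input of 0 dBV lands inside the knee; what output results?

-0.1 dBV

x − T + W/2 = 0 − 1 + 2 = 1.
GR = (1 − 1/5) × 1² / 8 = 0.8 × 1 / 8 = 0.1 dB.
Output = 0 − 0.1 = -0.1 dBV.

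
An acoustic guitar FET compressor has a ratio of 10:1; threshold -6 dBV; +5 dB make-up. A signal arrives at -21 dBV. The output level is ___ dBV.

-21 dBV is 15 dB below the -6 dBV threshold, so no gain reduction is applied.
Make-up gain adds 5 dB: -21 + 5 = -16 dBV.

-16 dBV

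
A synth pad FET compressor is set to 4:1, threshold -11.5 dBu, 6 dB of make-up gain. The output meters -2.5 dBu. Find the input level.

Remove make-up: -2.5 − 6 = -8.5 dBu.
The compressed level sits -8.5 − (-11.5) = 3 dB over threshold.
Input overshoot = R × output overshoot = 12 dB → input = -11.5 + 12 = 0.5 dBu.

0.5 dBu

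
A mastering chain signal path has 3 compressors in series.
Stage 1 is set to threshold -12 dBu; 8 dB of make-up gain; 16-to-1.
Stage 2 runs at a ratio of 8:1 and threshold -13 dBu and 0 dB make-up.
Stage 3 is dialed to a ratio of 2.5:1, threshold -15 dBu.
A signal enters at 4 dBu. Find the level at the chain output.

-13.7 dBu

Stage 1: 4 dBu is 16 dB over -12 dBu; at 16:1 that becomes 1 dB over, giving -11 dBu; +8 dB make-up → -3 dBu.
Stage 2: -3 dBu is 10 dB over -13 dBu; at 8:1 that becomes 1.25 dB over, giving -11.75 dBu.
Stage 3: 3.25 dB above -15 dBu, reduced 2.5:1 to 1.3 dB above → -13.7 dBu.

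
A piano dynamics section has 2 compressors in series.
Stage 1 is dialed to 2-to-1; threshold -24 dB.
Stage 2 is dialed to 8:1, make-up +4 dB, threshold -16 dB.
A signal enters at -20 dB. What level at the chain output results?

-18 dB

Stage 1: -20 dB is 4 dB over -24 dB; at 2:1 that becomes 2 dB over, giving -22 dB.
Stage 2: -22 dB is at or below the -16 dB threshold — no compression; make-up brings it to -18 dB.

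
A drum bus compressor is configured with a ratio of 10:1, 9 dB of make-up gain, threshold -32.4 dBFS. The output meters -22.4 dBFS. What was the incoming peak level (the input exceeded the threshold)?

-22.4 dBFS

Stripping the +9 dB make-up gives -31.4 dBFS at the gain stage.
Post-compression overshoot = -31.4 − (-32.4) = 1 dB.
Undo the ratio: input overshoot = 1 × 10 = 10 dB, giving input = -22.4 dBFS.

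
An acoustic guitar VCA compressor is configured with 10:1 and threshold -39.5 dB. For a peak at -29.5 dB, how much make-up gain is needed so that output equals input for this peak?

9 dB

The peak compresses to -39.5 + 10/10 = -38.5 dB.
To reach -29.5 dB requires -29.5 − (-38.5) = 9 dB of make-up.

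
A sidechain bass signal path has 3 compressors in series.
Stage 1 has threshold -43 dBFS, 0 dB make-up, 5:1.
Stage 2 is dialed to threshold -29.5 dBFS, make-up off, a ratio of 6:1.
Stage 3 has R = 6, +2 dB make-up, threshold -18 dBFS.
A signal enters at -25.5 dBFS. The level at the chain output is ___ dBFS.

-37.5 dBFS

Stage 1: -25.5 dBFS is 17.5 dB over -43 dBFS; at 5:1 that becomes 3.5 dB over, giving -39.5 dBFS.
Stage 2: -39.5 dBFS is at or below the -29.5 dBFS threshold — no compression; output -39.5 dBFS.
Stage 3: -39.5 dBFS ≤ -18 dBFS, so stage 3 doesn't engage; make-up brings it to -37.5 dBFS.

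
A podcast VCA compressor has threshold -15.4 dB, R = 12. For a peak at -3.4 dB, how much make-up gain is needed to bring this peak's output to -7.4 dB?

7 dB

Without make-up, output = threshold + overshoot/12 = -15.4 + 1 = -14.4 dB.
Gap to target: 7 dB.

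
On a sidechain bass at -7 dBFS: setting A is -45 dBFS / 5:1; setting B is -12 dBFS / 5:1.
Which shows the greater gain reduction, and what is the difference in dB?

A, by 26.4 dB

A: 38 dB over, compressed to 7.6 dB over, so 30.4 dB of GR.
B: 5 dB over, compressed to 1 dB over, so 4 dB of GR.
A applies 26.4 dB more gain reduction.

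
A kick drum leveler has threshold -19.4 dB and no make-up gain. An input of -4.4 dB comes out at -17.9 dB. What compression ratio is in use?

10:1

Input overshoot = -4.4 − (-19.4) = 15 dB; output overshoot = -17.9 − (-19.4) = 1.5 dB.
Ratio = 15 / 1.5 = 10.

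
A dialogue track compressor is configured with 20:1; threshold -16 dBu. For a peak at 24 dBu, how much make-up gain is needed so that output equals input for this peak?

Overshoot 40 dB → 40/20 = 2 dB after compression, so the compressed level is -16 + 2 = -14 dBu.
Make-up = target − compressed = 24 − (-14) = 38 dB.

38 dB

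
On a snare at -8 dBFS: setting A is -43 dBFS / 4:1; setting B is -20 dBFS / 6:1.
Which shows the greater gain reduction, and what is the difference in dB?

A, by 16.25 dB

A: 35 dB over, compressed to 8.75 dB over, so 26.25 dB of GR.
B: 12 dB over, compressed to 2 dB over, so 10 dB of GR.
Difference: 16.25 dB in favour of A.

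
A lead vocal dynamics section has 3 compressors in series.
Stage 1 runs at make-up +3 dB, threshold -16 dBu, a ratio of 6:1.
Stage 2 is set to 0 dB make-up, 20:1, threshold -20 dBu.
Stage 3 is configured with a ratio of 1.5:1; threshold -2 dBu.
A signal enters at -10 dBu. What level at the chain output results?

-19.6 dBu

Stage 1: overshoot 6 dB → 6/6 = 1 dB → -15 dBu; +3 dB make-up → -12 dBu.
Stage 2: overshoot 8 dB → 8/20 = 0.4 dB → -19.6 dBu.
Stage 3: below threshold (-19.6 ≤ -2); passes unchanged; output -19.6 dBu.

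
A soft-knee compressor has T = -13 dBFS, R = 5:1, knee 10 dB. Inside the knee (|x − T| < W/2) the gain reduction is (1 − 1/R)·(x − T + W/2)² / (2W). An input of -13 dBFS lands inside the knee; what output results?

x − T + W/2 = -13 − (-13) + 5 = 5.
GR = (1 − 1/5) × 5² / 20 = 0.8 × 25 / 20 = 1 dB.
Output = -13 − 1 = -14 dBFS.

-14 dBFS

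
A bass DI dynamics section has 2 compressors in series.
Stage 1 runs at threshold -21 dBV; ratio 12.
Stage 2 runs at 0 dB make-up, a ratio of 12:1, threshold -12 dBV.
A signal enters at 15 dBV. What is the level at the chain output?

Stage 1: 36 dB above -21 dBV, reduced 12:1 to 3 dB above → -18 dBV.
Stage 2: -18 dBV ≤ -12 dBV, so stage 2 doesn't engage; output -18 dBV.

-18 dBV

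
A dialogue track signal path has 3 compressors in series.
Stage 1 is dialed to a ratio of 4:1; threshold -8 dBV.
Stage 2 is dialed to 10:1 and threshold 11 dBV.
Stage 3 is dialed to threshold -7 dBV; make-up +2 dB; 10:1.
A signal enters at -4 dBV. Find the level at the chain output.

-5 dBV

Stage 1: overshoot 4 dB → 4/4 = 1 dB → -7 dBV.
Stage 2: below threshold (-7 ≤ 11); passes unchanged; output -7 dBV.
Stage 3: below threshold (-7 ≤ -7); passes unchanged; make-up brings it to -5 dBV.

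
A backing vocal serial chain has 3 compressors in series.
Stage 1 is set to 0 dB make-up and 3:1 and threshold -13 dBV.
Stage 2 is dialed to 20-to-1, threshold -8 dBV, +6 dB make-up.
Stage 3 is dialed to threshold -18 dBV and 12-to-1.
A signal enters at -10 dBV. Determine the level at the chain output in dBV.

-17 dBV

Stage 1: 3 dB above -13 dBV, reduced 3:1 to 1 dB above → -12 dBV.
Stage 2: -12 dBV ≤ -8 dBV, so stage 2 doesn't engage; make-up brings it to -6 dBV.
Stage 3: 12 dB above -18 dBV, reduced 12:1 to 1 dB above → -17 dBV.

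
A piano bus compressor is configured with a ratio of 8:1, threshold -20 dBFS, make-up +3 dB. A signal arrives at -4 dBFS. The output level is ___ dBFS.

-4 dBFS sits 16 dB over threshold.
The 16 dB excess becomes 2 dB after 8:1 reduction.
So the level is -20 + 2 = -18 dBFS; make-up adds 3 dB, giving -15 dBFS.

-15 dBFS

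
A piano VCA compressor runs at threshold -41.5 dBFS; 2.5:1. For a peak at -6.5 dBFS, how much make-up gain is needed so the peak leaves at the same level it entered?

The peak compresses to -41.5 + 35/2.5 = -27.5 dBFS.
To reach -6.5 dBFS requires -6.5 − (-27.5) = 21 dB of make-up.

21 dB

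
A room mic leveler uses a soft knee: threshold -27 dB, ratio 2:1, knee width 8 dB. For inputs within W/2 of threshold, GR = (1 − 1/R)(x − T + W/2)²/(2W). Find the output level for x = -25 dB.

x − T + W/2 = -25 − (-27) + 4 = 6.
GR = (1 − 1/2) × 6² / 16 = 0.5 × 36 / 16 = 1.125 dB.
Output = -25 − 1.125 = -26.125 dB.

-26.125 dB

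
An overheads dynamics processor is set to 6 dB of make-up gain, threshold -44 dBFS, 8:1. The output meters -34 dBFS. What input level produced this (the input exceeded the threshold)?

-12 dBFS

Remove make-up: -34 − 6 = -40 dBFS.
That's 4 dB above the -44 dBFS threshold.
Before 8:1 compression the overshoot was 4 × 8 = 32 dB, so input = -44 + 32 = -12 dBFS.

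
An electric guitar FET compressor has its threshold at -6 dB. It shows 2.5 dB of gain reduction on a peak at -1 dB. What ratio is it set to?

Input overshoot = -1 − (-6) = 5 dB.
Output overshoot = 5 − 2.5 = 2.5 dB.
Ratio = input overshoot / output overshoot = 5 / 2.5 = 2.

2:1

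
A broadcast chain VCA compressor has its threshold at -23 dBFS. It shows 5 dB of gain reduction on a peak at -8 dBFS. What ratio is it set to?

1.5:1

Input overshoot = -8 − (-23) = 15 dB.
Output overshoot = 15 − 5 = 10 dB.
Ratio = input overshoot / output overshoot = 15 / 10 = 1.5.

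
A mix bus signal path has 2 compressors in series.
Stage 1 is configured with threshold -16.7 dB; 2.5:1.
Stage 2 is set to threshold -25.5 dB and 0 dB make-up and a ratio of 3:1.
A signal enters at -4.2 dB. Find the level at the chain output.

Stage 1: 12.5 dB above -16.7 dB, reduced 2.5:1 to 5 dB above → -11.7 dB.
Stage 2: -11.7 dB is 13.8 dB over -25.5 dB; at 3:1 that becomes 4.6 dB over, giving -20.9 dB.

-20.9 dB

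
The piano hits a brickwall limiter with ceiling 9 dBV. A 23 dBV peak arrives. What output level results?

At ∞:1, everything above 9 dBV is held at the ceiling.

9 dBV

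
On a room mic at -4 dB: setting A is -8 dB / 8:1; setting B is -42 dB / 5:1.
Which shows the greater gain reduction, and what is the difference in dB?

A: overshoot 4 dB → output overshoot 0.5 dB → GR 3.5 dB.
B: overshoot 38 dB → output overshoot 7.6 dB → GR 30.4 dB.
Difference: 26.9 dB in favour of B.

B, by 26.9 dB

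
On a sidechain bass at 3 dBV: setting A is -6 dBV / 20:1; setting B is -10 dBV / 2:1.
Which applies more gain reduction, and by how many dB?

A, by 2.05 dB

A: 9 dB over, compressed to 0.45 dB over, so 8.55 dB of GR.
B: 13 dB over, compressed to 6.5 dB over, so 6.5 dB of GR.
A reduces 2.05 dB more.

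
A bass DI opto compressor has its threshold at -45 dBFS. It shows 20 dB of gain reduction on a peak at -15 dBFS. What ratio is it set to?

Input overshoot = -15 − (-45) = 30 dB.
Output overshoot = 30 − 20 = 10 dB.
Ratio = input overshoot / output overshoot = 30 / 10 = 3.

3:1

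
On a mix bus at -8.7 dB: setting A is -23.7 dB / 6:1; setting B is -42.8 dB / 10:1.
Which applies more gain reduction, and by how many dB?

A: GR = 15 − 15/6 = 12.5 dB.
B: GR = 34.1 − 34.1/10 = 30.69 dB.
B reduces 18.19 dB more.

B, by 18.19 dB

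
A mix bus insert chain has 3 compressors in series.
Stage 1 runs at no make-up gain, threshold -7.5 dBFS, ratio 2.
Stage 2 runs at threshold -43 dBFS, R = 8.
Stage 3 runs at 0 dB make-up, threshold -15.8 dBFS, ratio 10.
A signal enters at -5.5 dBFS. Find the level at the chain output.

Stage 1: 2 dB above -7.5 dBFS, reduced 2:1 to 1 dB above → -6.5 dBFS.
Stage 2: -6.5 dBFS is 36.5 dB over -43 dBFS; at 8:1 that becomes 4.5625 dB over, giving -38.4375 dBFS.
Stage 3: below threshold (-38.4375 ≤ -15.8); passes unchanged; output -38.4375 dBFS.

-38.4375 dBFS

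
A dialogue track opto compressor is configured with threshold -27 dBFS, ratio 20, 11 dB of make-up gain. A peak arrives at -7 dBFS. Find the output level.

-15 dBFS

-7 dBFS sits 20 dB over threshold.
The 20 dB excess becomes 1 dB after 20:1 reduction.
So the level is -27 + 1 = -26 dBFS; make-up adds 11 dB, giving -15 dBFS.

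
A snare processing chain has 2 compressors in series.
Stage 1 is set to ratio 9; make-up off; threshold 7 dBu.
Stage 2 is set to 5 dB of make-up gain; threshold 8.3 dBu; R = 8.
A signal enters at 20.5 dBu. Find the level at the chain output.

Stage 1: overshoot 13.5 dB → 13.5/9 = 1.5 dB → 8.5 dBu.
Stage 2: overshoot 0.2 dB → 0.2/8 = 0.025 dB → 8.325 dBu; +5 dB make-up → 13.325 dBu.

13.325 dBu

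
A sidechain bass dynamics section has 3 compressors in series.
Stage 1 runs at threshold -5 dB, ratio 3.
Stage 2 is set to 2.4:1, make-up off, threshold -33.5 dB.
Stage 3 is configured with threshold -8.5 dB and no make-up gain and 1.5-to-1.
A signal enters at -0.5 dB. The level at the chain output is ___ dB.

-21 dB

Stage 1: 4.5 dB above -5 dB, reduced 3:1 to 1.5 dB above → -3.5 dB.
Stage 2: 30 dB above -33.5 dB, reduced 2.4:1 to 12.5 dB above → -21 dB.
Stage 3: below threshold (-21 ≤ -8.5); passes unchanged; output -21 dB.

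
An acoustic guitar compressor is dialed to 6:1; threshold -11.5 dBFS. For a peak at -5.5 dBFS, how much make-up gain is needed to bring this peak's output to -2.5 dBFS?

The peak compresses to -11.5 + 6/6 = -10.5 dBFS.
To reach -2.5 dBFS requires -2.5 − (-10.5) = 8 dB of make-up.

8 dB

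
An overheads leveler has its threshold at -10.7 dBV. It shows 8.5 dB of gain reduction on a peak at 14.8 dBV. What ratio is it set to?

1.5:1

Input overshoot = 14.8 − (-10.7) = 25.5 dB.
Output overshoot = 25.5 − 8.5 = 17 dB.
Ratio = input overshoot / output overshoot = 25.5 / 17 = 1.5.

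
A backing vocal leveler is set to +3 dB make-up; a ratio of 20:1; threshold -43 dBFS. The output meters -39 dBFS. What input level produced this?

Stripping the +3 dB make-up gives -42 dBFS at the gain stage.
Post-compression overshoot = -42 − (-43) = 1 dB.
Before 20:1 compression the overshoot was 1 × 20 = 20 dB, so input = -43 + 20 = -23 dBFS.

-23 dBFS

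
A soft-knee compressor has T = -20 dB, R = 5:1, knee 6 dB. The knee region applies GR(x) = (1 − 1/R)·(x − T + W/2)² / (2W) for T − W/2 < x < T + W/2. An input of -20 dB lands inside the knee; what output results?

-20.6 dB

x − T + W/2 = -20 − (-20) + 3 = 3.
GR = (1 − 1/5) × 3² / 12 = 0.8 × 9 / 12 = 0.6 dB.
Output = -20 − 0.6 = -20.6 dB.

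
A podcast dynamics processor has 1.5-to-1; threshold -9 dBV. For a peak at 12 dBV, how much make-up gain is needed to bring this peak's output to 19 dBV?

14 dB

The peak compresses to -9 + 21/1.5 = 5 dBV.
To reach 19 dBV requires 19 − 5 = 14 dB of make-up.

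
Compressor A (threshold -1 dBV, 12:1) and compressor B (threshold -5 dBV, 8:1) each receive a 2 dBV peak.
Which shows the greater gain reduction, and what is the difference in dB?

B, by 3.375 dB

A: overshoot 3 dB → output overshoot 0.25 dB → GR 2.75 dB.
B: overshoot 7 dB → output overshoot 0.875 dB → GR 6.125 dB.
B applies 3.375 dB more gain reduction.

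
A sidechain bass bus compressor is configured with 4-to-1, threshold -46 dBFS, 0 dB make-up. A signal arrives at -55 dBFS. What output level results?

-55 dBFS

-55 dBFS is 9 dB below the -46 dBFS threshold, so no gain reduction is applied.
Output = input = -55 dBFS.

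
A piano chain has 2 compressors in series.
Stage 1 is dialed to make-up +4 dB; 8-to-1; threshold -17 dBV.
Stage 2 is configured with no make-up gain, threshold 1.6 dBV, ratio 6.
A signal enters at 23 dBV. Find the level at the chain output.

-8 dBV

Stage 1: 40 dB above -17 dBV, reduced 8:1 to 5 dB above → -12 dBV; +4 dB make-up → -8 dBV.
Stage 2: -8 dBV ≤ 1.6 dBV, so stage 2 doesn't engage; output -8 dBV.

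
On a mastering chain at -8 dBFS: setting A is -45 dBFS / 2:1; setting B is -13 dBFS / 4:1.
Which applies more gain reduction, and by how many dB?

A: GR = 37 − 37/2 = 18.5 dB.
B: GR = 5 − 5/4 = 3.75 dB.
Difference: 14.75 dB in favour of A.

A, by 14.75 dB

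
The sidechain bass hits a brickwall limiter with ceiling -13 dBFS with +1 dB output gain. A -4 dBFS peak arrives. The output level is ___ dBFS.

The limiter clamps the peak to its -13 dBFS ceiling.
Output gain then adds 1 dB: -13 + 1 = -12 dBFS.

-12 dBFS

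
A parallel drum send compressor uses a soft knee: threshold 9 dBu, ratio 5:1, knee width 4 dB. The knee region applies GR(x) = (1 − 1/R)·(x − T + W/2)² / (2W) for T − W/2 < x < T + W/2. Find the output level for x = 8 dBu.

7.9 dBu

x − T + W/2 = 8 − 9 + 2 = 1.
GR = (1 − 1/5) × 1² / 8 = 0.8 × 1 / 8 = 0.1 dB.
Output = 8 − 0.1 = 7.9 dBu.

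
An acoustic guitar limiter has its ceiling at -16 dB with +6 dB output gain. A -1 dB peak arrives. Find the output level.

-10 dB

At ∞:1, everything above -16 dB is held at the ceiling.
Output gain then adds 6 dB: -16 + 6 = -10 dB.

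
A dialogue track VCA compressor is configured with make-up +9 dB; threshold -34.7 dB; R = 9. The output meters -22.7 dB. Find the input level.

-7.7 dB

Remove make-up: -22.7 − 9 = -31.7 dB.
That's 3 dB above the -34.7 dB threshold.
Input overshoot = R × output overshoot = 27 dB → input = -34.7 + 27 = -7.7 dB.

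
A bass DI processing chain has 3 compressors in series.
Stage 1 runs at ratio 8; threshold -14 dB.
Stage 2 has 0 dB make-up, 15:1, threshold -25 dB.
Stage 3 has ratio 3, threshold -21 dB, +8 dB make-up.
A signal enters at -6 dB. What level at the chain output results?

Stage 1: overshoot 8 dB → 8/8 = 1 dB → -13 dB.
Stage 2: 12 dB above -25 dB, reduced 15:1 to 0.8 dB above → -24.2 dB.
Stage 3: below threshold (-24.2 ≤ -21); passes unchanged; make-up brings it to -16.2 dB.

-16.2 dB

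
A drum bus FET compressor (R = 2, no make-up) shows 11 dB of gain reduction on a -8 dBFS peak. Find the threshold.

Input is 22 dB above T (since output overshoot × R = input overshoot: (-19 − T)·2 = -8 − T gives T = -30 dBFS).
Check: -30 + (-8 − (-30))/2 = -30 + 11 = -19 dBFS. ✓

-30 dBFS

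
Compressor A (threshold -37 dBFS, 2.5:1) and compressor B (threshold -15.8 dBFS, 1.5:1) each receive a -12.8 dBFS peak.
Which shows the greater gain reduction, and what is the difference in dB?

A: 24.2 dB over, compressed to 9.68 dB over, so 14.52 dB of GR.
B: 3 dB over, compressed to 2 dB over, so 1 dB of GR.
A reduces 13.52 dB more.

A, by 13.52 dB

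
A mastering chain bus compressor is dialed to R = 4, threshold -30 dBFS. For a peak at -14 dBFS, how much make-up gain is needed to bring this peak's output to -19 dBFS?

7 dB

Without make-up, output = threshold + overshoot/4 = -30 + 4 = -26 dBFS.
Gap to target: 7 dB.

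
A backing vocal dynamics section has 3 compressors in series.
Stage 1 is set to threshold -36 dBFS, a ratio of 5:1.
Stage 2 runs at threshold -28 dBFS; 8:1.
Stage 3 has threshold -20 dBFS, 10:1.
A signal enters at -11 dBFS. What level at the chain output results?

Stage 1: overshoot 25 dB → 25/5 = 5 dB → -31 dBFS.
Stage 2: -31 dBFS is at or below the -28 dBFS threshold — no compression; output -31 dBFS.
Stage 3: -31 dBFS ≤ -20 dBFS, so stage 3 doesn't engage; output -31 dBFS.

-31 dBFS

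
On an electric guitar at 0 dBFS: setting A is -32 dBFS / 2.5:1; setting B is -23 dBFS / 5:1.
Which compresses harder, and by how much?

A, by 0.8 dB

A: 32 dB over, compressed to 12.8 dB over, so 19.2 dB of GR.
B: 23 dB over, compressed to 4.6 dB over, so 18.4 dB of GR.
Difference: 0.8 dB in favour of A.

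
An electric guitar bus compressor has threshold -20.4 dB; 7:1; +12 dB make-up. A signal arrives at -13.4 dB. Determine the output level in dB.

-7.4 dB

Overshoot: -13.4 − (-20.4) = 7 dB.
At 7:1 the overshoot is divided by 7, leaving 1 dB above threshold.
That puts the output at -19.4 dB; make-up adds 12 dB, giving -7.4 dB.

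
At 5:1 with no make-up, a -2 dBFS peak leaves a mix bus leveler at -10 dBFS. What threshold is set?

-12 dBFS

Gain reduction = -2 − (-10) = 8 dB; output overshoot = GR / (R − 1) = 8 / 4 = 2 dB.
Threshold = output − output overshoot = -10 − 2 = -12 dBFS.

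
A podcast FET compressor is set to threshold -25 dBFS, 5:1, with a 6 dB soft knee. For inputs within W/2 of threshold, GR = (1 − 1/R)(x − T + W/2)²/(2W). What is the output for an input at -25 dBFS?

-25.6 dBFS

x − T + W/2 = -25 − (-25) + 3 = 3.
GR = (1 − 1/5) × 3² / 12 = 0.8 × 9 / 12 = 0.6 dB.
Output = -25 − 0.6 = -25.6 dBFS.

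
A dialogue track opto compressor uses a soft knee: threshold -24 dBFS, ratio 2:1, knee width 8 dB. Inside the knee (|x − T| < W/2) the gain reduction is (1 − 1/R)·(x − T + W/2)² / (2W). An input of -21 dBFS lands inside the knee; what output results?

-22.53125 dBFS

x − T + W/2 = -21 − (-24) + 4 = 7.
GR = (1 − 1/2) × 7² / 16 = 0.5 × 49 / 16 = 1.53125 dB.
Output = -21 − 1.53125 = -22.53125 dBFS.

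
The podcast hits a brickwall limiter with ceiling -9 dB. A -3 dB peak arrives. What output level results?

-9 dB

The limiter clamps the peak to its -9 dB ceiling.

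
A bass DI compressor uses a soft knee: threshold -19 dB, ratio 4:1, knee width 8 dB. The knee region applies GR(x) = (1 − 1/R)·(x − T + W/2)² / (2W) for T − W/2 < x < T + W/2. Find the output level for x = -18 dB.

-19.171875 dB

x − T + W/2 = -18 − (-19) + 4 = 5.
GR = (1 − 1/4) × 5² / 16 = 0.75 × 25 / 16 = 1.171875 dB.
Output = -18 − 1.171875 = -19.171875 dB.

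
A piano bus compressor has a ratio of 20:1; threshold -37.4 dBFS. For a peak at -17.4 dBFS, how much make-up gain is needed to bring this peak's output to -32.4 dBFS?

4 dB

The peak compresses to -37.4 + 20/20 = -36.4 dBFS.
To reach -32.4 dBFS requires -32.4 − (-36.4) = 4 dB of make-up.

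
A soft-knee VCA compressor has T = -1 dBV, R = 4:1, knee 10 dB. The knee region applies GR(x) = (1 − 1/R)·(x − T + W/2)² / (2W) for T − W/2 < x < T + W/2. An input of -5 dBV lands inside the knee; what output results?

-5.0375 dBV

x − T + W/2 = -5 − (-1) + 5 = 1.
GR = (1 − 1/4) × 1² / 20 = 0.75 × 1 / 20 = 0.0375 dB.
Output = -5 − 0.0375 = -5.0375 dBV.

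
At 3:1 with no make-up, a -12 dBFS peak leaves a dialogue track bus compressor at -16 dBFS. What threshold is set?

Let T be the threshold. Output overshoot = (input overshoot)/R, so -16 − T = (-12 − T)/3.
3·(-16 − T) = -12 − T → 2·T = -48 − (-12) = -36.
T = -36/2 = -18 dBFS.

-18 dBFS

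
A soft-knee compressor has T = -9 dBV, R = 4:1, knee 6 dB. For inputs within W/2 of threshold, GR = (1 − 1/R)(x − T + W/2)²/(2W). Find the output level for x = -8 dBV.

-9 dBV

x − T + W/2 = -8 − (-9) + 3 = 4.
GR = (1 − 1/4) × 4² / 12 = 0.75 × 16 / 12 = 1 dB.
Output = -8 − 1 = -9 dBV.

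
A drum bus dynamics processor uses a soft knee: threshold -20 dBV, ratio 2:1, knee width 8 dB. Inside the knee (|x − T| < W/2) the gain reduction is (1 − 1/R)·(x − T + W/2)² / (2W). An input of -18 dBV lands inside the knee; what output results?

-19.125 dBV

x − T + W/2 = -18 − (-20) + 4 = 6.
GR = (1 − 1/2) × 6² / 16 = 0.5 × 36 / 16 = 1.125 dB.
Output = -18 − 1.125 = -19.125 dBV.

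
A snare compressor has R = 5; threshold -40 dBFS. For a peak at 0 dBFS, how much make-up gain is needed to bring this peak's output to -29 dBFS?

Without make-up, output = threshold + overshoot/5 = -40 + 8 = -32 dBFS.
Gap to target: 3 dB.

3 dB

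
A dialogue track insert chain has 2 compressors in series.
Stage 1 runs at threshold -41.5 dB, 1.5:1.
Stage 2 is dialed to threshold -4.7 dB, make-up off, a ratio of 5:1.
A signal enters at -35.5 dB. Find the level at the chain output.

Stage 1: 6 dB above -41.5 dB, reduced 1.5:1 to 4 dB above → -37.5 dB.
Stage 2: -37.5 dB is at or below the -4.7 dB threshold — no compression; output -37.5 dB.

-37.5 dB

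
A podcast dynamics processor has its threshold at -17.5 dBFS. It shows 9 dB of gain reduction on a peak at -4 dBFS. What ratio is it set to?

Input overshoot = -4 − (-17.5) = 13.5 dB.
Output overshoot = 13.5 − 9 = 4.5 dB.
Ratio = input overshoot / output overshoot = 13.5 / 4.5 = 3.

3:1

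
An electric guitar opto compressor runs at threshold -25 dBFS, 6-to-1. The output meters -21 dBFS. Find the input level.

-1 dBFS

The compressed level sits -21 − (-25) = 4 dB over threshold.
Undo the ratio: input overshoot = 4 × 6 = 24 dB, giving input = -1 dBFS.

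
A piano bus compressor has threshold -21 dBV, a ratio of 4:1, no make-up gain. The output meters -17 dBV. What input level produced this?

That's 4 dB above the -21 dBV threshold.
Undo the ratio: input overshoot = 4 × 4 = 16 dB, giving input = -5 dBV.

-5 dBV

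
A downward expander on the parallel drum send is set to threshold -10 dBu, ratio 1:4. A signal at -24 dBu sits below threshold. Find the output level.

-66 dBu

The input is 14 dB below the -10 dBu threshold.
A 1:4 expander multiplies undershoot by 4: 14 × 4 = 56 dB below threshold.
Output = -10 − 56 = -66 dBu.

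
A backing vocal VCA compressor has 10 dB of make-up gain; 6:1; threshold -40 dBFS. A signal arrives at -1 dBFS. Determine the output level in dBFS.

Overshoot: -1 − (-40) = 39 dB.
The 39 dB excess becomes 6.5 dB after 6:1 reduction.
Output = -40 + 6.5 = -33.5 dBFS; make-up adds 10 dB, giving -23.5 dBFS.

-23.5 dBFS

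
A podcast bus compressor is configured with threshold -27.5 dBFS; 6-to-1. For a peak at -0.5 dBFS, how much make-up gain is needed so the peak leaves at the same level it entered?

The peak compresses to -27.5 + 27/6 = -23 dBFS.
To reach -0.5 dBFS requires -0.5 − (-23) = 22.5 dB of make-up.

22.5 dB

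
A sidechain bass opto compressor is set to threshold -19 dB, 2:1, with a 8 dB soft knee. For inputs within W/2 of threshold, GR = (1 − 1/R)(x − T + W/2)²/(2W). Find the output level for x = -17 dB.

x − T + W/2 = -17 − (-19) + 4 = 6.
GR = (1 − 1/2) × 6² / 16 = 0.5 × 36 / 16 = 1.125 dB.
Output = -17 − 1.125 = -18.125 dB.

-18.125 dB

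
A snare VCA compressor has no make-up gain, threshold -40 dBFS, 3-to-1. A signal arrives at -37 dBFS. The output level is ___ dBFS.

-39 dBFS

The input is 3 dB above the -40 dBFS threshold.
The 3 dB excess becomes 1 dB after 3:1 reduction.
Output = -40 + 1 = -39 dBFS.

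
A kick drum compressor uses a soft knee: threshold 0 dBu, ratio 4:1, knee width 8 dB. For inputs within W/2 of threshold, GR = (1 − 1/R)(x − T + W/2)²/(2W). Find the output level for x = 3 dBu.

x − T + W/2 = 3 − 0 + 4 = 7.
GR = (1 − 1/4) × 7² / 16 = 0.75 × 49 / 16 = 2.296875 dB.
Output = 3 − 2.296875 = 0.703125 dBu.

0.703125 dBu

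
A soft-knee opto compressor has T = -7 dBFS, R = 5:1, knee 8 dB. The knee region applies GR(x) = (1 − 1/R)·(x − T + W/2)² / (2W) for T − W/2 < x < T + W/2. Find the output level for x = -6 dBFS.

-7.25 dBFS

x − T + W/2 = -6 − (-7) + 4 = 5.
GR = (1 − 1/5) × 5² / 16 = 0.8 × 25 / 16 = 1.25 dB.
Output = -6 − 1.25 = -7.25 dBFS.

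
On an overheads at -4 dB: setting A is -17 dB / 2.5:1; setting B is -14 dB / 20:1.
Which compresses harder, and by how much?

B, by 1.7 dB

A: GR = 13 − 13/2.5 = 7.8 dB.
B: GR = 10 − 10/20 = 9.5 dB.
Difference: 1.7 dB in favour of B.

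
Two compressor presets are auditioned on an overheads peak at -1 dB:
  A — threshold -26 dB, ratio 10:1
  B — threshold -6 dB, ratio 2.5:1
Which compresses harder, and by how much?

A: 25 dB over, compressed to 2.5 dB over, so 22.5 dB of GR.
B: 5 dB over, compressed to 2 dB over, so 3 dB of GR.
A applies 19.5 dB more gain reduction.

A, by 19.5 dB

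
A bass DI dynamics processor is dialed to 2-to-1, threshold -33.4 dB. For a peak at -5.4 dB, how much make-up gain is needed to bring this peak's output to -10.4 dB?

Overshoot 28 dB → 28/2 = 14 dB after compression, so the compressed level is -33.4 + 14 = -19.4 dB.
Make-up = target − compressed = -10.4 − (-19.4) = 9 dB.

9 dB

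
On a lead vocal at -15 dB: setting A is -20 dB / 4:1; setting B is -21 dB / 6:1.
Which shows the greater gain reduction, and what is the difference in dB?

B, by 1.25 dB

A: overshoot 5 dB → output overshoot 1.25 dB → GR 3.75 dB.
B: overshoot 6 dB → output overshoot 1 dB → GR 5 dB.
B reduces 1.25 dB more.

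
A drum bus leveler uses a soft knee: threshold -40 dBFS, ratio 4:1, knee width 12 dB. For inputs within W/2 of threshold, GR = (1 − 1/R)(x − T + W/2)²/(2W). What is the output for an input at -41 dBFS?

x − T + W/2 = -41 − (-40) + 6 = 5.
GR = (1 − 1/4) × 5² / 24 = 0.75 × 25 / 24 = 0.78125 dB.
Output = -41 − 0.78125 = -41.78125 dBFS.

-41.78125 dBFS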